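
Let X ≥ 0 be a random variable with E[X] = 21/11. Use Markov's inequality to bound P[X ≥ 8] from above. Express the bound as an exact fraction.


μ = E[X] = 21/11, a = 8.
Markov: P[X ≥ 8] ≤ μ/a = (21/11)/8 = 21/88.
Numerically: ≈ 0.239.
(Since a = 8 > μ = 1.909, the bound 21/88 is < 1 and informative.)

P[X ≥ 8] ≤ 21/88 ≈ 0.239.


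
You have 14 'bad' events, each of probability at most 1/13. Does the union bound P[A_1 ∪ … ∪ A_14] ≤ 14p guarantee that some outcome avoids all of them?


Union bound: P[∪_{i=1}^{14} A_i] ≤ Σ_i P[A_i] ≤ 14·p = 14·(1/13) = 14/13.
Numerically: 14/13 ≈ 1.076923.
Is 14/13 < 1? NO.
Since the bound 14/13 is ≥ 1, the union bound is uninformative here; it does NOT by itself certify existence.

14·p = 14/13 ≈ 1.076923; existence NOT certified by the union bound.


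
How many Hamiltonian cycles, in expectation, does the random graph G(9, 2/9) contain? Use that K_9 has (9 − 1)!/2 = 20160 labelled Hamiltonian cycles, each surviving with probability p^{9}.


K_9 has (9 − 1)!/2 = 20160 labelled Hamiltonian cycles.
For each such Hamiltonian cycle H, let X_H = 1 if all 9 edges of H are present in G. Then P[X_H = 1] = p^{9} = (2/9)^{9} = 512/387420489.
By linearity of expectation: E[X] = Σ_H E[X_H] = 20160 · p^{9} = 20160 · 512/387420489 = 1146880/43046721.
Numerically: E[X] ≈ 0.0266427.

E[X] = 20160 · (2/9)^{9} = 1146880/43046721 ≈ 0.0266427.


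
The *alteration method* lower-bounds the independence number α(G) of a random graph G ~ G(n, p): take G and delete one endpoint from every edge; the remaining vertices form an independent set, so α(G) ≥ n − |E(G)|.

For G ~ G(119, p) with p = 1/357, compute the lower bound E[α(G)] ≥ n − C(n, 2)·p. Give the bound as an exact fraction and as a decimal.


E[|E(G)|] = C(119, 2)·p = 7021 · (1/357) = 59/3.
E[α(G)] ≥ n − E[|E(G)|] = 119 − 59/3 = 298/3.
Numerically: ≈ 99.333333.
(This is only a lower bound; the true E[α(G)] may be larger.)

E[α(G)] ≥ 298/3 ≈ 99.333333.


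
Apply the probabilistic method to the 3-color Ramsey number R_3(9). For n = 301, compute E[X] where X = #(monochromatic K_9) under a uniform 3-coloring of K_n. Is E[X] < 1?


E[X] = C(301, 9) · 3^{1 − 36} = 49533303936090975 · 3^{−35} = 49533303936090975/50031545098999707.
As a reduced fraction: E[X] = 16511101312030325/16677181699666569 ≈ 0.9900.
Is E[X] < 1? YES.
Since E[X] < 1, there exists a 3-coloring of K_{301} with no monochromatic K_9; hence R_3(9) > 301.

E[X] = 16511101312030325/16677181699666569 ≈ 0.9900; E[X] < 1, so R_3(9) > 301.


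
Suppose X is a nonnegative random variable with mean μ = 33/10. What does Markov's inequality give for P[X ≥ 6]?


μ = E[X] = 33/10, a = 6.
Markov: P[X ≥ 6] ≤ μ/a = (33/10)/6 = 11/20.
Numerically: ≈ 0.550000.
(Since a = 6 > μ = 3.300000, the bound 11/20 is < 1 and informative.)

P[X ≥ 6] ≤ 11/20 ≈ 0.550000.


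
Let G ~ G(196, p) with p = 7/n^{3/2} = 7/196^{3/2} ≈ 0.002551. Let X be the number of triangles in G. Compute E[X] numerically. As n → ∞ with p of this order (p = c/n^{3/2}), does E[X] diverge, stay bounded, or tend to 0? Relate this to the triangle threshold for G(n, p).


Number of potential triangles: C(196, 3) = 1235780.
Each occurs with probability p³ ≈ (0.002551)³ ≈ 1.660129e-08.
By linearity: E[X] = C(196, 3)·p³ ≈ 1235780 · 1.660129e-08 ≈ 0.0205.
Since α = 3/2 > 1, p = c/n^{3/2} = o(1/n) is below the triangle threshold p ~ 1/n. Asymptotically E[X] ~ (c³/6)·n^{3(1−α)} = (7³/6)·n^{-1.5} → 0, so by Markov's inequality G has no triangles w.h.p.

E[X] ≈ 0.0205; in regime p = Θ(1/n^{3/2}) E[X] tends to 0 (below the triangle threshold p ~ 1/n).


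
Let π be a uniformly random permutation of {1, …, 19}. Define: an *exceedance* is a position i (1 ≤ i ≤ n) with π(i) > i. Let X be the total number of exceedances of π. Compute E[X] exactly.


Write X = Σ_{i=1}^{19} X_i, where X_i = 1_{π(i) > i}.
For each fixed i, π(i) is uniform over {1, …, 19} (marginal of a uniform permutation), so P[π(i) > i] = (n − i)/n. Summing: Σ_{i=1}^{19} (n − i)/n = (0 + 1 + … + 18)/19 = 19(19 − 1)/(2·19) = (19 − 1)/2.
Hence E[X] = Σ_{i=1}^{19} (19 − i)/19 = 9 ≈ 9.00000.

E[X] = 9 = 9.00000.


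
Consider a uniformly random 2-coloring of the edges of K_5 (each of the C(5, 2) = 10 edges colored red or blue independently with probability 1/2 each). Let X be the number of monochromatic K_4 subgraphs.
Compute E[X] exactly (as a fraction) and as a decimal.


Let X = Σ_S X_S over the C(5, 4) = 5 subsets S of size 4, where X_S = 1 if the K_4 on S is monochromatic.
For a fixed S, the K_4 on S has C(4, 2) = 6 edges. P[all 6 edges red] = (1/2)^6, and likewise for blue, so P[monochromatic] = 2·(1/2)^6 = 2^{1 − 6} = 1/32.
By linearity of expectation: E[X] = C(5, 4) · 2^{1 − 6} = 5 · 1/32 = 5/32.
Numerically: E[X] ≈ 0.15625.

E[X] = C(5,4)·2^(1−C(4,2)) = 5/32 ≈ 0.15625.


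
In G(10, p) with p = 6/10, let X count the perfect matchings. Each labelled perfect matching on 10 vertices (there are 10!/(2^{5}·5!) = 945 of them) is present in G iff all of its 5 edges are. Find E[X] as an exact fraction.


K_10 has 10!/(2^{5}·5!) = 945 labelled perfect matchings.
For each such perfect matching H, let X_H = 1 if all 5 edges of H are present in G. Then P[X_H = 1] = p^{5} = (3/5)^{5} = 243/3125.
By linearity: E[X] = Σ_H E[X_H] = 945 · p^{5} = 945 · 243/3125 = 45927/625.
Numerically: E[X] ≈ 73.4832.

E[X] = 945 · (3/5)^{5} = 45927/625 ≈ 73.4832.


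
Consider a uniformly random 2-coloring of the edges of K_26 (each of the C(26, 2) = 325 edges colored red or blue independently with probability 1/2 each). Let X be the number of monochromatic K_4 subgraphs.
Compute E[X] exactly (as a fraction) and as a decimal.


Let X = Σ_S X_S over the C(26, 4) = 14950 subsets S of size 4, where X_S = 1 if the K_4 on S is monochromatic.
For a fixed S, the K_4 on S has C(4, 2) = 6 edges. P[all 6 edges red] = (1/2)^6, and likewise for blue, so P[monochromatic] = 2·(1/2)^6 = 2^{1 − 6} = 1/32.
By linearity: E[X] = C(26, 4) · 2^{1 − 6} = 14950 · 1/32 = 7475/16.
Numerically: E[X] ≈ 467.1875.

E[X] = C(26,4)·2^(1−C(4,2)) = 7475/16 ≈ 467.1875.


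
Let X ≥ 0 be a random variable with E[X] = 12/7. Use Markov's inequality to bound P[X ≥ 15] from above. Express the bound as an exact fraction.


μ = E[X] = 12/7, a = 15.
Markov: P[X ≥ 15] ≤ μ/a = (12/7)/15 = 4/35.
Numerically: ≈ 0.1143.
(Since a = 15 > μ = 1.7143, the bound 4/35 is < 1 and informative.)

P[X ≥ 15] ≤ 4/35 ≈ 0.1143.


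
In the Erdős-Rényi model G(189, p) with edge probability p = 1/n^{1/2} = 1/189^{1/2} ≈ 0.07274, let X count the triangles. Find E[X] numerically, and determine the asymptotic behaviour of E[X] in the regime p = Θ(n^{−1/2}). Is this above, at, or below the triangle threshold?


Number of potential triangles: C(189, 3) = 1107414.
Each occurs with probability p³ ≈ (0.07274)³ ≈ 3.848640e-04.
By linearity: E[X] = C(189, 3)·p³ ≈ 1107414 · 3.848640e-04 ≈ 426.2038.
Since α = 1/2 < 1, p = c/n^{1/2} ≫ 1/n is above the triangle threshold p ~ 1/n. Asymptotically E[X] ~ (c³/6)·n^{3(1−α)} = (1³/6)·n^{1.5} → ∞; triangles are abundant w.h.p.

E[X] ≈ 426.2038; in regime p = Θ(1/n^{1/2}) E[X] diverges (above the triangle threshold p ~ 1/n).


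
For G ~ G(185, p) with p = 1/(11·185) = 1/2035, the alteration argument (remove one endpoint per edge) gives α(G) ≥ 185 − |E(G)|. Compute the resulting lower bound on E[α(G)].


E[|E(G)|] = C(185, 2)·p = 17020 · (1/2035) = 92/11.
E[α(G)] ≥ n − E[|E(G)|] = 185 − 92/11 = 1943/11.
Numerically: ≈ 176.63636.
(This is only a lower bound; the true E[α(G)] may be larger.)

E[α(G)] ≥ 1943/11 ≈ 176.63636.


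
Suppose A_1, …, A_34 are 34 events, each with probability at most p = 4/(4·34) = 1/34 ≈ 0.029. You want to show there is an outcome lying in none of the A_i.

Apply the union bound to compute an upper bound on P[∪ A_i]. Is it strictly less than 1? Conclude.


Union bound: P[∪_{i=1}^{34} A_i] ≤ Σ_i P[A_i] ≤ 34·p = 34·(1/34) = 1.
Numerically: 1 ≈ 1.000.
Is 1 < 1? NO.
Since the bound 1 is ≥ 1, the union bound is uninformative here; it does NOT by itself certify existence.

34·p = 1 ≈ 1.000; existence NOT certified by the union bound.


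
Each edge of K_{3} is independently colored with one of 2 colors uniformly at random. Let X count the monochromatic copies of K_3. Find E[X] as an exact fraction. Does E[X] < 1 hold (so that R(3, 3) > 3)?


E[X] = C(3, 3) · 2^{1 − 3} = 1 · 2^{−2} = 1/4.
As a reduced fraction: E[X] = 1/4 ≈ 0.2500000.
Is E[X] < 1? YES.
Since E[X] < 1, there exists a 2-coloring of K_{3} with no monochromatic K_3; hence R(3, 3) > 3.

E[X] = 1/4 ≈ 0.2500000; E[X] < 1, so R(3, 3) > 3.


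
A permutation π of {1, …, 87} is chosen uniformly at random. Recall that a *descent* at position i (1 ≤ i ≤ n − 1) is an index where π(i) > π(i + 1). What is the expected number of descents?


Write X = Σ X_I over i = 1, …, 86, with X_I the indicator of one descent.
There are 86 indicators.
For each fixed i, the pair (π(i), π(i+1)) is a uniformly random ordered pair of distinct values from {1, …, 87}; by symmetry P[π(i) > π(i+1)] = 1/2.
By linearity: E[X] = 86 · (1/2) = (87 − 1) · (1/2) = 43 ≈ 43.00000.

E[X] = 43 = 43.00000.


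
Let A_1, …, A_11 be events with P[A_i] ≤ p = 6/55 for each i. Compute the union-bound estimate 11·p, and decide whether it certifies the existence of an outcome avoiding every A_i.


Union bound: P[∪_{i=1}^{11} A_i] ≤ Σ_i P[A_i] ≤ 11·p = 11·(6/55) = 6/5.
Numerically: 6/5 ≈ 1.2000000.
Is 6/5 < 1? NO.
Since the bound 6/5 is ≥ 1, the union bound is uninformative here; it does NOT by itself certify existence.

11·p = 6/5 ≈ 1.2000000; existence NOT certified by the union bound.


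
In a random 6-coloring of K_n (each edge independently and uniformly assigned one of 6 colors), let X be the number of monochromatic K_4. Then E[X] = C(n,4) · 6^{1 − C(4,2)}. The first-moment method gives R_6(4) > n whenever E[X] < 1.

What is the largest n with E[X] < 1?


We need C(n, 4) · 6^{1 − 6} < 1, i.e. C(n, 4) < 6^{6 − 1} = 7776.
Check values of n near the boundary:
  n = 21: C(21, 4) = 5985; 5985 < 7776? YES
  n = 22: C(22, 4) = 7315; 7315 < 7776? YES
  n = 23: C(23, 4) = 8855; 8855 < 7776? NO
  n = 24: C(24, 4) = 10626; 10626 < 7776? NO
The largest n with C(n, 4) < 7776 is n = 22 (where E[X] = 7315/7776 ≈ 0.940715). Hence R_6(4) > 22, i.e. R_6(4) ≥ 23.

Largest n = 22; hence R_6(4) > 22.


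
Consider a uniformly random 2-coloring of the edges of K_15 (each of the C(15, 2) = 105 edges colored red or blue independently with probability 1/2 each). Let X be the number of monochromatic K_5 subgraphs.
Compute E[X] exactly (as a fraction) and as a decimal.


Let X = Σ_S X_S over the C(15, 5) = 3003 subsets S of size 5, where X_S = 1 if the K_5 on S is monochromatic.
For a fixed S, the K_5 on S has C(5, 2) = 10 edges. P[all 10 edges red] = (1/2)^10, and likewise for blue, so P[monochromatic] = 2·(1/2)^10 = 2^{1 − 10} = 1/512.
By linearity of expectation: E[X] = C(15, 5) · 2^{1 − 10} = 3003 · 1/512 = 3003/512.
Numerically: E[X] ≈ 5.86523.

E[X] = C(15,5)·2^(1−C(5,2)) = 3003/512 ≈ 5.86523.


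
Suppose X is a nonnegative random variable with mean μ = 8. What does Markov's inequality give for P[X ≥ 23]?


μ = E[X] = 8, a = 23.
Markov: P[X ≥ 23] ≤ μ/a = (8)/23 = 8/23.
Numerically: ≈ 0.348.
(Since a = 23 > μ = 8.000, the bound 8/23 is < 1 and informative.)

P[X ≥ 23] ≤ 8/23 ≈ 0.348.


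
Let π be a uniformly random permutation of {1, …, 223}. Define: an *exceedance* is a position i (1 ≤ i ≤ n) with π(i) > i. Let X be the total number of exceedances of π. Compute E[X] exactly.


Write X = Σ_{i=1}^{223} X_i, where X_i = 1_{π(i) > i}.
For each fixed i, π(i) is uniform over {1, …, 223} (marginal of a uniform permutation), so P[π(i) > i] = (n − i)/n. Summing: Σ_{i=1}^{223} (n − i)/n = (0 + 1 + … + 222)/223 = 223(223 − 1)/(2·223) = (223 − 1)/2.
Hence E[X] = Σ_{i=1}^{223} (223 − i)/223 = 111 ≈ 111.000000.

E[X] = 111 = 111.000000.


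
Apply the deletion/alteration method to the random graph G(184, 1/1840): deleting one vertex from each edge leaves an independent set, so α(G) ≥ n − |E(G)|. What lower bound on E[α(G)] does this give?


E[|E(G)|] = C(184, 2)·p = 16836 · (1/1840) = 183/20.
E[α(G)] ≥ n − E[|E(G)|] = 184 − 183/20 = 3497/20.
Numerically: ≈ 174.850000.
(This is only a lower bound; the true E[α(G)] may be larger.)

E[α(G)] ≥ 3497/20 ≈ 174.850000.


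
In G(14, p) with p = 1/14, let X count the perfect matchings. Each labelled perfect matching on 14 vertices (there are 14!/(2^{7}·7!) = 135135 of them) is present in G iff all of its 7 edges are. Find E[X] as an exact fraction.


K_14 has 14!/(2^{7}·7!) = 135135 labelled perfect matchings.
For each such perfect matching H, let X_H = 1 if all 7 edges of H are present in G. Then P[X_H = 1] = p^{7} = (1/14)^{7} = 1/105413504.
Summing the indicators: E[X] = Σ_H E[X_H] = 135135 · p^{7} = 135135 · 1/105413504 = 19305/15059072.
Numerically: E[X] ≈ 0.00128195.

E[X] = 135135 · (1/14)^{7} = 19305/15059072 ≈ 0.00128195.


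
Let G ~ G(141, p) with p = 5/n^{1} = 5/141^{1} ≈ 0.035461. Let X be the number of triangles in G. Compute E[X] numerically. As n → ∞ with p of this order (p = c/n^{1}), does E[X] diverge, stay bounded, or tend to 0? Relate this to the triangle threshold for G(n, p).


Number of potential triangles: C(141, 3) = 457310.
Each occurs with probability p³ ≈ (0.035461)³ ≈ 4.4591561e-05.
By linearity: E[X] = C(141, 3)·p³ ≈ 457310 · 4.4591561e-05 ≈ 20.39217.
Here α = 1, so p = 5/n is exactly at the triangle threshold p ~ 1/n. Asymptotically E[X] → c³/6 = 5³/6 = 125/6 ≈ 20.83333, a bounded constant. In this regime the triangle count is asymptotically Poisson(c³/6).

E[X] ≈ 20.39217; in regime p = Θ(1/n^{1}) E[X] stays bounded (at the triangle threshold p ~ 1/n).


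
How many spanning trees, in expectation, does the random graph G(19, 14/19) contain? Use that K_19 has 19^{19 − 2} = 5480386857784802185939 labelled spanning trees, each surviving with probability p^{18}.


K_19 has 19^{19 − 2} = 5480386857784802185939 labelled spanning trees.
For each such spanning tree H, let X_H = 1 if all 18 edges of H are present in G. Then P[X_H = 1] = p^{18} = (14/19)^{18} = 426878854210636742656/104127350297911241532841.
By linearity: E[X] = Σ_H E[X_H] = 5480386857784802185939 · p^{18} = 5480386857784802185939 · 426878854210636742656/104127350297911241532841 = 426878854210636742656/19.
Numerically: E[X] ≈ 2.24673e+19.

E[X] = 5480386857784802185939 · (14/19)^{18} = 426878854210636742656/19 ≈ 2.24673e+19.


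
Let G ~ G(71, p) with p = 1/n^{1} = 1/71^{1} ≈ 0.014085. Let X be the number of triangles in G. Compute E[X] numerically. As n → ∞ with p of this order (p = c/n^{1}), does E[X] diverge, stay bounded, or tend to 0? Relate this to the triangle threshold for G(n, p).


Number of potential triangles: C(71, 3) = 57155.
Each occurs with probability p³ ≈ (0.014085)³ ≈ 2.7939907e-06.
By linearity: E[X] = C(71, 3)·p³ ≈ 57155 · 2.7939907e-06 ≈ 0.15969.
Here α = 1, so p = 1/n is exactly at the triangle threshold p ~ 1/n. Asymptotically E[X] → c³/6 = 1³/6 = 1/6 ≈ 0.16667, a bounded constant. In this regime the triangle count is asymptotically Poisson(c³/6).

E[X] ≈ 0.15969; in regime p = Θ(1/n^{1}) E[X] stays bounded (at the triangle threshold p ~ 1/n).


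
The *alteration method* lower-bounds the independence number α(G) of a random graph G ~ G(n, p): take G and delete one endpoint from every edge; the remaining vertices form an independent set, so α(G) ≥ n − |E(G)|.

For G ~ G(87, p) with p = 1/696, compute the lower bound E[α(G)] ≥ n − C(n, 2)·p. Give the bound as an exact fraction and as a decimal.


E[|E(G)|] = C(87, 2)·p = 3741 · (1/696) = 43/8.
E[α(G)] ≥ n − E[|E(G)|] = 87 − 43/8 = 653/8.
Numerically: ≈ 81.62500.
(This is only a lower bound; the true E[α(G)] may be larger.)

E[α(G)] ≥ 653/8 ≈ 81.62500.


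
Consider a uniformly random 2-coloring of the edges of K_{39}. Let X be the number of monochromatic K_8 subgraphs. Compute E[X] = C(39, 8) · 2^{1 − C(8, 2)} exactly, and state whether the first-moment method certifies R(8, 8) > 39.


E[X] = C(39, 8) · 2^{1 − 28} = 61523748 · 2^{−27} = 61523748/134217728.
As a reduced fraction: E[X] = 15380937/33554432 ≈ 0.4583876.
Is E[X] < 1? YES.
Since E[X] < 1, there exists a 2-coloring of K_{39} with no monochromatic K_8; hence R(8, 8) > 39.

E[X] = 15380937/33554432 ≈ 0.4583876; E[X] < 1, so R(8, 8) > 39.


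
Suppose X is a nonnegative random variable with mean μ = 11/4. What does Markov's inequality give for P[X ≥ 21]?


μ = E[X] = 11/4, a = 21.
Markov: P[X ≥ 21] ≤ μ/a = (11/4)/21 = 11/84.
Numerically: ≈ 0.1310.
(Since a = 21 > μ = 2.7500, the bound 11/84 is < 1 and informative.)

P[X ≥ 21] ≤ 11/84 ≈ 0.1310.


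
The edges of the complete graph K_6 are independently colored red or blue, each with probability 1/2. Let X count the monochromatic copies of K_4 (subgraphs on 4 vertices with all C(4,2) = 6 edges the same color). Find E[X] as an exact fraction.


Let X = Σ_S X_S over the C(6, 4) = 15 subsets S of size 4, where X_S = 1 if the K_4 on S is monochromatic.
For a fixed S, the K_4 on S has C(4, 2) = 6 edges. P[all 6 edges red] = (1/2)^6, and likewise for blue, so P[monochromatic] = 2·(1/2)^6 = 2^{1 − 6} = 1/32.
Summing: E[X] = C(6, 4) · 2^{1 − 6} = 15 · 1/32 = 15/32.
Numerically: E[X] ≈ 0.4688.

E[X] = C(6,4)·2^(1−C(4,2)) = 15/32 ≈ 0.4688.


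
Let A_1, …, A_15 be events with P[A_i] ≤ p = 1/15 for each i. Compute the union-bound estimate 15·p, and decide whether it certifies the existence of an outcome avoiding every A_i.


Union bound: P[∪_{i=1}^{15} A_i] ≤ Σ_i P[A_i] ≤ 15·p = 15·(1/15) = 1.
Numerically: 1 ≈ 1.00000.
Is 1 < 1? NO.
Since the bound 1 is ≥ 1, the union bound is uninformative here; it does NOT by itself certify existence.

15·p = 1 ≈ 1.00000; existence NOT certified by the union bound.


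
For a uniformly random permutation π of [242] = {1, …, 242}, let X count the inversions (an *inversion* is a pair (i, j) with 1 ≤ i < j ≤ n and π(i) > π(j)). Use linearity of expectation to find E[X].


Write X = Σ X_I over the C(242, 2) = 29161 pairs i < j, with X_I the indicator of one inversion.
There are 29161 indicators.
For each fixed pair i < j, the values π(i) and π(j) are two distinct elements of {1, …, 242} in uniformly random order; by symmetry P[π(i) > π(j)] = 1/2.
By linearity: E[X] = 29161 · (1/2) = C(242, 2) · (1/2) = 29161/2 = 29161/2 ≈ 14580.50000.

E[X] = 29161/2 = 14580.50000.


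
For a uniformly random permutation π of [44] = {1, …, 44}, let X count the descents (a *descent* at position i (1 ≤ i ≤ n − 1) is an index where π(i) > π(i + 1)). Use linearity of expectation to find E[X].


Write X = Σ X_I over i = 1, …, 43, with X_I the indicator of one descent.
There are 43 indicators.
For each fixed i, the pair (π(i), π(i+1)) is a uniformly random ordered pair of distinct values from {1, …, 44}; by symmetry P[π(i) > π(i+1)] = 1/2.
By linearity: E[X] = 43 · (1/2) = (44 − 1) · (1/2) = 43/2 ≈ 21.500000.

E[X] = 43/2 = 21.500000.


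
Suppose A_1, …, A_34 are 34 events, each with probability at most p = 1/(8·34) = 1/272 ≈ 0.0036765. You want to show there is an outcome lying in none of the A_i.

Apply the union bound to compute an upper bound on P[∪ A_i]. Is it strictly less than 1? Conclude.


Union bound: P[∪_{i=1}^{34} A_i] ≤ Σ_i P[A_i] ≤ 34·p = 34·(1/272) = 1/8.
Numerically: 1/8 ≈ 0.1250000.
Is 1/8 < 1? YES.
Since P[∪ A_i] ≤ 1/8 < 1, the complement has P[∩ A_i^c] ≥ 1 − 1/8 = 7/8 > 0, so some outcome avoids every A_i.

34·p = 1/8 ≈ 0.1250000; existence CERTIFIED by the union bound.


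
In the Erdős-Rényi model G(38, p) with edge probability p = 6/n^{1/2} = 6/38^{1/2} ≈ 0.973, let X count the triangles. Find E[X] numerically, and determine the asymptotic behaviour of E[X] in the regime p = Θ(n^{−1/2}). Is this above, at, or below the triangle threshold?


Number of potential triangles: C(38, 3) = 8436.
Each occurs with probability p³ ≈ (0.973)³ ≈ 9.22101e-01.
By linearity: E[X] = C(38, 3)·p³ ≈ 8436 · 9.22101e-01 ≈ 7778.842.
Since α = 1/2 < 1, p = c/n^{1/2} ≫ 1/n is above the triangle threshold p ~ 1/n. Asymptotically E[X] ~ (c³/6)·n^{3(1−α)} = (6³/6)·n^{1.5} → ∞; triangles are abundant w.h.p.

E[X] ≈ 7778.842; in regime p = Θ(1/n^{1/2}) E[X] diverges (above the triangle threshold p ~ 1/n).


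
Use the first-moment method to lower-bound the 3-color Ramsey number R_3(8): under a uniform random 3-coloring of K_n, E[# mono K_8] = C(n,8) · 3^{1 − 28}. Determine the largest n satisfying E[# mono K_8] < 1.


We need C(n, 8) · 3^{1 − 28} < 1, i.e. C(n, 8) < 3^{28 − 1} = 7625597484987.
Check values of n near the boundary:
  n = 154: C(154, 8) = 6521818990995; 6521818990995 < 7625597484987? YES
  n = 155: C(155, 8) = 6876747915675; 6876747915675 < 7625597484987? YES
  n = 156: C(156, 8) = 7248464019225; 7248464019225 < 7625597484987? YES
  n = 157: C(157, 8) = 7637643295425; 7637643295425 < 7625597484987? NO
  n = 158: C(158, 8) = 8044984271181; 8044984271181 < 7625597484987? NO
  n = 159: C(159, 8) = 8471208603429; 8471208603429 < 7625597484987? NO
The largest n with C(n, 8) < 7625597484987 is n = 156 (where E[X] = 805384891025/847288609443 ≈ 0.950544). Hence R_3(8) > 156, i.e. R_3(8) ≥ 157.

Largest n = 156; hence R_3(8) > 156.


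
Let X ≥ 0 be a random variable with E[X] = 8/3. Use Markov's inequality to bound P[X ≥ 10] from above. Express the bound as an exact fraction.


μ = E[X] = 8/3, a = 10.
Markov: P[X ≥ 10] ≤ μ/a = (8/3)/10 = 4/15.
Numerically: ≈ 0.267.
(Since a = 10 > μ = 2.667, the bound 4/15 is < 1 and informative.)

P[X ≥ 10] ≤ 4/15 ≈ 0.267.


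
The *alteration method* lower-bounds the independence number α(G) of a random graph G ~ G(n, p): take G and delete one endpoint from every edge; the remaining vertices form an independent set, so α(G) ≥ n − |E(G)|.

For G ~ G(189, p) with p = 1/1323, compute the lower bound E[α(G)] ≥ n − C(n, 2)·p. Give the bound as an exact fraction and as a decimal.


E[|E(G)|] = C(189, 2)·p = 17766 · (1/1323) = 94/7.
E[α(G)] ≥ n − E[|E(G)|] = 189 − 94/7 = 1229/7.
Numerically: ≈ 175.571.
(This is only a lower bound; the true E[α(G)] may be larger.)

E[α(G)] ≥ 1229/7 ≈ 175.571.


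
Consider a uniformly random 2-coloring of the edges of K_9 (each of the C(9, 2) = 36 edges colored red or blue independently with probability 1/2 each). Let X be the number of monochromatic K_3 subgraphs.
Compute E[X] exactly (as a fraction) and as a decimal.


Let X = Σ_S X_S over the C(9, 3) = 84 subsets S of size 3, where X_S = 1 if the K_3 on S is monochromatic.
For a fixed S, the K_3 on S has C(3, 2) = 3 edges. P[all 3 edges red] = (1/2)^3, and likewise for blue, so P[monochromatic] = 2·(1/2)^3 = 2^{1 − 3} = 1/4.
By linearity: E[X] = C(9, 3) · 2^{1 − 3} = 84 · 1/4 = 21.
Numerically: E[X] ≈ 21.000000.

E[X] = C(9,3)·2^(1−C(3,2)) = 21 ≈ 21.000000.


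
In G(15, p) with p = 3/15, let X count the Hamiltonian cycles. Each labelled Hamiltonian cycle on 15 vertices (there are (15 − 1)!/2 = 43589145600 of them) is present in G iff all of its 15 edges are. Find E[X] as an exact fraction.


K_15 has (15 − 1)!/2 = 43589145600 labelled Hamiltonian cycles.
For each such Hamiltonian cycle H, let X_H = 1 if all 15 edges of H are present in G. Then P[X_H = 1] = p^{15} = (1/5)^{15} = 1/30517578125.
By linearity of expectation: E[X] = Σ_H E[X_H] = 43589145600 · p^{15} = 43589145600 · 1/30517578125 = 1743565824/1220703125.
Numerically: E[X] ≈ 1.43.

E[X] = 43589145600 · (1/5)^{15} = 1743565824/1220703125 ≈ 1.43.


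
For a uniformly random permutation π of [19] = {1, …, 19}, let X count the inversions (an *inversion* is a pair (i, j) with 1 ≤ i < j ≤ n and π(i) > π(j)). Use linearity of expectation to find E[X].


Write X = Σ X_I over the C(19, 2) = 171 pairs i < j, with X_I the indicator of one inversion.
There are 171 indicators.
For each fixed pair i < j, the values π(i) and π(j) are two distinct elements of {1, …, 19} in uniformly random order; by symmetry P[π(i) > π(j)] = 1/2.
By linearity: E[X] = 171 · (1/2) = C(19, 2) · (1/2) = 171/2 = 171/2 ≈ 85.5000.

E[X] = 171/2 = 85.5000.


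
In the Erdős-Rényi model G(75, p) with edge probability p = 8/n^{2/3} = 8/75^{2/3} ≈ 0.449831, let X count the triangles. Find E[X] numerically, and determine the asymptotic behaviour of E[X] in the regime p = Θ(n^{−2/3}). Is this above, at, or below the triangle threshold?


Number of potential triangles: C(75, 3) = 67525.
Each occurs with probability p³ ≈ (0.449831)³ ≈ 9.10222222e-02.
By linearity: E[X] = C(75, 3)·p³ ≈ 67525 · 9.10222222e-02 ≈ 6146.275556.
Since α = 2/3 < 1, p = c/n^{2/3} ≫ 1/n is above the triangle threshold p ~ 1/n. Asymptotically E[X] ~ (c³/6)·n^{3(1−α)} = (8³/6)·n^{1} → ∞; triangles are abundant w.h.p.

E[X] ≈ 6146.275556; in regime p = Θ(1/n^{2/3}) E[X] diverges (above the triangle threshold p ~ 1/n).


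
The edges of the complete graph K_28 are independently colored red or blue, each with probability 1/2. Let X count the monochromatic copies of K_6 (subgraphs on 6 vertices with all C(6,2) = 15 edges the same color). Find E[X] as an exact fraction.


Let X = Σ_S X_S over the C(28, 6) = 376740 subsets S of size 6, where X_S = 1 if the K_6 on S is monochromatic.
For a fixed S, the K_6 on S has C(6, 2) = 15 edges. P[all 15 edges red] = (1/2)^15, and likewise for blue, so P[monochromatic] = 2·(1/2)^15 = 2^{1 − 15} = 1/16384.
By linearity of expectation: E[X] = C(28, 6) · 2^{1 − 15} = 376740 · 1/16384 = 94185/4096.
Numerically: E[X] ≈ 22.994385.

E[X] = C(28,6)·2^(1−C(6,2)) = 94185/4096 ≈ 22.994385.


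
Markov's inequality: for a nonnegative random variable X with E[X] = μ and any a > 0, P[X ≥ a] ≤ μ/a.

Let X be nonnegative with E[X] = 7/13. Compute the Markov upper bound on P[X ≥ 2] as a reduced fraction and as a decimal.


μ = E[X] = 7/13, a = 2.
Markov: P[X ≥ 2] ≤ μ/a = (7/13)/2 = 7/26.
Numerically: ≈ 0.269231.
(Since a = 2 > μ = 0.538462, the bound 7/26 is < 1 and informative.)

P[X ≥ 2] ≤ 7/26 ≈ 0.269231.


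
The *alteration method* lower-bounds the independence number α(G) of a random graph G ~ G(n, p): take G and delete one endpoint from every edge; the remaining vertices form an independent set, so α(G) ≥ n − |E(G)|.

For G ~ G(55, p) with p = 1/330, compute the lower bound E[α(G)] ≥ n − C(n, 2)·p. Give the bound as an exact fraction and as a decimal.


E[|E(G)|] = C(55, 2)·p = 1485 · (1/330) = 9/2.
E[α(G)] ≥ n − E[|E(G)|] = 55 − 9/2 = 101/2.
Numerically: ≈ 50.5000.
(This is only a lower bound; the true E[α(G)] may be larger.)

E[α(G)] ≥ 101/2 ≈ 50.5000.


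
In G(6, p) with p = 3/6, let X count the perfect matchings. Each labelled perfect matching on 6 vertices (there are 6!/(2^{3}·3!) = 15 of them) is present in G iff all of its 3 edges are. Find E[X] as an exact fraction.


K_6 has 6!/(2^{3}·3!) = 15 labelled perfect matchings.
For each such perfect matching H, let X_H = 1 if all 3 edges of H are present in G. Then P[X_H = 1] = p^{3} = (1/2)^{3} = 1/8.
Summing the indicators: E[X] = Σ_H E[X_H] = 15 · p^{3} = 15 · 1/8 = 15/8.
Numerically: E[X] ≈ 1.88.

E[X] = 15 · (1/2)^{3} = 15/8 ≈ 1.88.


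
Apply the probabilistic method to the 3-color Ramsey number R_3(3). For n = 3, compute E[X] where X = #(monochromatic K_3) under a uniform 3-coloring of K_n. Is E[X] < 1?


E[X] = C(3, 3) · 3^{1 − 3} = 1 · 3^{−2} = 1/9.
As a reduced fraction: E[X] = 1/9 ≈ 0.1111111.
Is E[X] < 1? YES.
Since E[X] < 1, there exists a 3-coloring of K_{3} with no monochromatic K_3; hence R_3(3) > 3.

E[X] = 1/9 ≈ 0.1111111; E[X] < 1, so R_3(3) > 3.


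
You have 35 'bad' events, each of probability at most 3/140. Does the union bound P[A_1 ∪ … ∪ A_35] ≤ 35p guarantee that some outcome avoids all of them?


Union bound: P[∪_{i=1}^{35} A_i] ≤ Σ_i P[A_i] ≤ 35·p = 35·(3/140) = 3/4.
Numerically: 3/4 ≈ 0.750.
Is 3/4 < 1? YES.
Since P[∪ A_i] ≤ 3/4 < 1, the complement has P[∩ A_i^c] ≥ 1 − 3/4 = 1/4 > 0, so some outcome avoids every A_i.

35·p = 3/4 ≈ 0.750; existence CERTIFIED by the union bound.


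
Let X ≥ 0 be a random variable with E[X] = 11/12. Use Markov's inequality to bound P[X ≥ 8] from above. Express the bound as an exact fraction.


μ = E[X] = 11/12, a = 8.
Markov: P[X ≥ 8] ≤ μ/a = (11/12)/8 = 11/96.
Numerically: ≈ 0.1146.
(Since a = 8 > μ = 0.9167, the bound 11/96 is < 1 and informative.)

P[X ≥ 8] ≤ 11/96 ≈ 0.1146.


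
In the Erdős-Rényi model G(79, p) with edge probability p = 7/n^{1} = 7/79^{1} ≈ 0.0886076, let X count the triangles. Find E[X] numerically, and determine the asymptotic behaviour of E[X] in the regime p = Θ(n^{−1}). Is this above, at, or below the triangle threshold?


Number of potential triangles: C(79, 3) = 79079.
Each occurs with probability p³ ≈ (0.0886076)³ ≈ 6.95685331e-04.
By linearity: E[X] = C(79, 3)·p³ ≈ 79079 · 6.95685331e-04 ≈ 55.014100.
Here α = 1, so p = 7/n is exactly at the triangle threshold p ~ 1/n. Asymptotically E[X] → c³/6 = 7³/6 = 343/6 ≈ 57.166667, a bounded constant. In this regime the triangle count is asymptotically Poisson(c³/6).

E[X] ≈ 55.014100; in regime p = Θ(1/n^{1}) E[X] stays bounded (at the triangle threshold p ~ 1/n).


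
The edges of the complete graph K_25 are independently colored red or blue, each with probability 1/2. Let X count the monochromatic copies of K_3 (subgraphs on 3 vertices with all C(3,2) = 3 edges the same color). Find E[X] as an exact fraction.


Let X = Σ_S X_S over the C(25, 3) = 2300 subsets S of size 3, where X_S = 1 if the K_3 on S is monochromatic.
For a fixed S, the K_3 on S has C(3, 2) = 3 edges. P[all 3 edges red] = (1/2)^3, and likewise for blue, so P[monochromatic] = 2·(1/2)^3 = 2^{1 − 3} = 1/4.
By linearity of expectation: E[X] = C(25, 3) · 2^{1 − 3} = 2300 · 1/4 = 575.
Numerically: E[X] ≈ 575.000.

E[X] = C(25,3)·2^(1−C(3,2)) = 575 ≈ 575.000.


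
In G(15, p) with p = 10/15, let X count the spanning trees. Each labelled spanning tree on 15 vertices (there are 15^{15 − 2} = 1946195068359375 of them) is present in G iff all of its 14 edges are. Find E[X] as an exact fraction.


K_15 has 15^{15 − 2} = 1946195068359375 labelled spanning trees.
For each such spanning tree H, let X_H = 1 if all 14 edges of H are present in G. Then P[X_H = 1] = p^{14} = (2/3)^{14} = 16384/4782969.
Summing the indicators: E[X] = Σ_H E[X_H] = 1946195068359375 · p^{14} = 1946195068359375 · 16384/4782969 = 20000000000000/3.
Numerically: E[X] ≈ 6.66667e+12.

E[X] = 1946195068359375 · (2/3)^{14} = 20000000000000/3 ≈ 6.66667e+12.


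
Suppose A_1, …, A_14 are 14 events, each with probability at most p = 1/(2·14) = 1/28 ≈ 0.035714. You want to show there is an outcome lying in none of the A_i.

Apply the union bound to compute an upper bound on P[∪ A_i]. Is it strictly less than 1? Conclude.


Union bound: P[∪_{i=1}^{14} A_i] ≤ Σ_i P[A_i] ≤ 14·p = 14·(1/28) = 1/2.
Numerically: 1/2 ≈ 0.500000.
Is 1/2 < 1? YES.
Since P[∪ A_i] ≤ 1/2 < 1, the complement has P[∩ A_i^c] ≥ 1 − 1/2 = 1/2 > 0, so some outcome avoids every A_i.

14·p = 1/2 ≈ 0.500000; existence CERTIFIED by the union bound.


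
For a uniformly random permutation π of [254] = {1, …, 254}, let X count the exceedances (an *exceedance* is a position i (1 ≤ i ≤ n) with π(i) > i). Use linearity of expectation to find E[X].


Write X = Σ_{i=1}^{254} X_i, where X_i = 1_{π(i) > i}.
For each fixed i, π(i) is uniform over {1, …, 254} (marginal of a uniform permutation), so P[π(i) > i] = (n − i)/n. Summing: Σ_{i=1}^{254} (n − i)/n = (0 + 1 + … + 253)/254 = 254(254 − 1)/(2·254) = (254 − 1)/2.
Hence E[X] = Σ_{i=1}^{254} (254 − i)/254 = 253/2 ≈ 126.500000.

E[X] = 253/2 = 126.500000.


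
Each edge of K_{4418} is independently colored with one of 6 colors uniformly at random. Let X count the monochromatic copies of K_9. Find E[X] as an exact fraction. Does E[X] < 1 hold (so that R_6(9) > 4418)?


E[X] = C(4418, 9) · 6^{1 − 36} = 1752779389572095347587475120 · 6^{−35} = 1752779389572095347587475120/1719070799748422591028658176.
As a reduced fraction: E[X] = 109548711848255959224217195/107441924984276411939291136 ≈ 1.0196.
Is E[X] < 1? NO.
Since E[X] ≥ 1, the first-moment bound is inconclusive at n = 4418; it does NOT by itself certify R_6(9) > 4418.

E[X] = 109548711848255959224217195/107441924984276411939291136 ≈ 1.0196; E[X] ≥ 1; first-moment method inconclusive here.


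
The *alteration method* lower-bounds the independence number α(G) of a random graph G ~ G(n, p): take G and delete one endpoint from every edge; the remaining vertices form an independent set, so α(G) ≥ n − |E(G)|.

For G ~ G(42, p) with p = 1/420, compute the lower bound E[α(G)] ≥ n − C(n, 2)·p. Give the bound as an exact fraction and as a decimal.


E[|E(G)|] = C(42, 2)·p = 861 · (1/420) = 41/20.
E[α(G)] ≥ n − E[|E(G)|] = 42 − 41/20 = 799/20.
Numerically: ≈ 39.95000.
(This is only a lower bound; the true E[α(G)] may be larger.)

E[α(G)] ≥ 799/20 ≈ 39.95000.


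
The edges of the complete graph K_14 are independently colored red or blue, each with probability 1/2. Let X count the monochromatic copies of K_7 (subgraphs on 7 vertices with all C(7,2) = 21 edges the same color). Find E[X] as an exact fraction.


Let X = Σ_S X_S over the C(14, 7) = 3432 subsets S of size 7, where X_S = 1 if the K_7 on S is monochromatic.
For a fixed S, the K_7 on S has C(7, 2) = 21 edges. P[all 21 edges red] = (1/2)^21, and likewise for blue, so P[monochromatic] = 2·(1/2)^21 = 2^{1 − 21} = 1/1048576.
By linearity of expectation: E[X] = C(14, 7) · 2^{1 − 21} = 3432 · 1/1048576 = 429/131072.
Numerically: E[X] ≈ 0.003273.

E[X] = C(14,7)·2^(1−C(7,2)) = 429/131072 ≈ 0.003273.


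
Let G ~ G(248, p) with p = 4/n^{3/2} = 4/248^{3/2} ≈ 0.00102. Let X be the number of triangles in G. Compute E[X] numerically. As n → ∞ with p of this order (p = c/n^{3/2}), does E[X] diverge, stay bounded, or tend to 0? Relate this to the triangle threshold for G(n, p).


Number of potential triangles: C(248, 3) = 2511496.
Each occurs with probability p³ ≈ (0.00102)³ ≈ 1.07435e-09.
By linearity: E[X] = C(248, 3)·p³ ≈ 2511496 · 1.07435e-09 ≈ 0.003.
Since α = 3/2 > 1, p = c/n^{3/2} = o(1/n) is below the triangle threshold p ~ 1/n. Asymptotically E[X] ~ (c³/6)·n^{3(1−α)} = (4³/6)·n^{-1.5} → 0, so by Markov's inequality G has no triangles w.h.p.

E[X] ≈ 0.003; in regime p = Θ(1/n^{3/2}) E[X] tends to 0 (below the triangle threshold p ~ 1/n).


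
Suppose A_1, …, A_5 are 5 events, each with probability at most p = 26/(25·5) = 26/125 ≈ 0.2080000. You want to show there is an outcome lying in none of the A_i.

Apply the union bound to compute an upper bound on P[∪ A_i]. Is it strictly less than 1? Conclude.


Union bound: P[∪_{i=1}^{5} A_i] ≤ Σ_i P[A_i] ≤ 5·p = 5·(26/125) = 26/25.
Numerically: 26/25 ≈ 1.0400000.
Is 26/25 < 1? NO.
Since the bound 26/25 is ≥ 1, the union bound is uninformative here; it does NOT by itself certify existence.

5·p = 26/25 ≈ 1.0400000; existence NOT certified by the union bound.


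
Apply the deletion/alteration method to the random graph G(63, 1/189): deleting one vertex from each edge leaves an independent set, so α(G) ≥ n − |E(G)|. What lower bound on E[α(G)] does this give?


E[|E(G)|] = C(63, 2)·p = 1953 · (1/189) = 31/3.
E[α(G)] ≥ n − E[|E(G)|] = 63 − 31/3 = 158/3.
Numerically: ≈ 52.66667.
(This is only a lower bound; the true E[α(G)] may be larger.)

E[α(G)] ≥ 158/3 ≈ 52.66667.


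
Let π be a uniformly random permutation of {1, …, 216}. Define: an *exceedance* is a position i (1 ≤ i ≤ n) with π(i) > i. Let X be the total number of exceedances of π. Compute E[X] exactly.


Write X = Σ_{i=1}^{216} X_i, where X_i = 1_{π(i) > i}.
For each fixed i, π(i) is uniform over {1, …, 216} (marginal of a uniform permutation), so P[π(i) > i] = (n − i)/n. Summing: Σ_{i=1}^{216} (n − i)/n = (0 + 1 + … + 215)/216 = 216(216 − 1)/(2·216) = (216 − 1)/2.
Hence E[X] = Σ_{i=1}^{216} (216 − i)/216 = 215/2 ≈ 107.500000.

E[X] = 215/2 = 107.500000.


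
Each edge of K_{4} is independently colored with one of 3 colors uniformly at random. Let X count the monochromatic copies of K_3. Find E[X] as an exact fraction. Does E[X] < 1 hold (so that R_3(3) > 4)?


E[X] = C(4, 3) · 3^{1 − 3} = 4 · 3^{−2} = 4/9.
As a reduced fraction: E[X] = 4/9 ≈ 0.4444.
Is E[X] < 1? YES.
Since E[X] < 1, there exists a 3-coloring of K_{4} with no monochromatic K_3; hence R_3(3) > 4.

E[X] = 4/9 ≈ 0.4444; E[X] < 1, so R_3(3) > 4.


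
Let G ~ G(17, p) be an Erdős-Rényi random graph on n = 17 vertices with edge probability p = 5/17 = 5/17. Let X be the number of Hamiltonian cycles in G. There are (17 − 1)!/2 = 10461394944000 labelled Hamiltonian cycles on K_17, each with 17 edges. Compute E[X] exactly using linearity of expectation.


K_17 has (17 − 1)!/2 = 10461394944000 labelled Hamiltonian cycles.
For each such Hamiltonian cycle H, let X_H = 1 if all 17 edges of H are present in G. Then P[X_H = 1] = p^{17} = (5/17)^{17} = 762939453125/827240261886336764177.
By linearity of expectation: E[X] = Σ_H E[X_H] = 10461394944000 · p^{17} = 10461394944000 · 762939453125/827240261886336764177 = 7981410937500000000000000/827240261886336764177.
Numerically: E[X] ≈ 9648.

E[X] = 10461394944000 · (5/17)^{17} = 7981410937500000000000000/827240261886336764177 ≈ 9648.


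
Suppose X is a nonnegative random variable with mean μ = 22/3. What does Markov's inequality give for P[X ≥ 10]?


μ = E[X] = 22/3, a = 10.
Markov: P[X ≥ 10] ≤ μ/a = (22/3)/10 = 11/15.
Numerically: ≈ 0.733.
(Since a = 10 > μ = 7.333, the bound 11/15 is < 1 and informative.)

P[X ≥ 10] ≤ 11/15 ≈ 0.733.


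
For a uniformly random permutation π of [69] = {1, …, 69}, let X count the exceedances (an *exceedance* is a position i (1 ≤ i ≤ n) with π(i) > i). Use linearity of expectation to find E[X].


Write X = Σ_{i=1}^{69} X_i, where X_i = 1_{π(i) > i}.
For each fixed i, π(i) is uniform over {1, …, 69} (marginal of a uniform permutation), so P[π(i) > i] = (n − i)/n. Summing: Σ_{i=1}^{69} (n − i)/n = (0 + 1 + … + 68)/69 = 69(69 − 1)/(2·69) = (69 − 1)/2.
Hence E[X] = Σ_{i=1}^{69} (69 − i)/69 = 34 ≈ 34.000.

E[X] = 34 = 34.000.


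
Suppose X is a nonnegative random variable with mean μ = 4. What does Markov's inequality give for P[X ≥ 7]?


μ = E[X] = 4, a = 7.
Markov: P[X ≥ 7] ≤ μ/a = (4)/7 = 4/7.
Numerically: ≈ 0.571.
(Since a = 7 > μ = 4.000, the bound 4/7 is < 1 and informative.)

P[X ≥ 7] ≤ 4/7 ≈ 0.571.


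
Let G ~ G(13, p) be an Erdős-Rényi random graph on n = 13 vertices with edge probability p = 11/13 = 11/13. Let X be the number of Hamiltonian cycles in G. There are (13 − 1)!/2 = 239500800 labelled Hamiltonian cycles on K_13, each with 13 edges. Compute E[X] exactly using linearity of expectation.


K_13 has (13 − 1)!/2 = 239500800 labelled Hamiltonian cycles.
For each such Hamiltonian cycle H, let X_H = 1 if all 13 edges of H are present in G. Then P[X_H = 1] = p^{13} = (11/13)^{13} = 34522712143931/302875106592253.
By linearity of expectation: E[X] = Σ_H E[X_H] = 239500800 · p^{13} = 239500800 · 34522712143931/302875106592253 = 8268217176641189644800/302875106592253.
Numerically: E[X] ≈ 2.73e+07.

E[X] = 239500800 · (11/13)^{13} = 8268217176641189644800/302875106592253 ≈ 2.73e+07.
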